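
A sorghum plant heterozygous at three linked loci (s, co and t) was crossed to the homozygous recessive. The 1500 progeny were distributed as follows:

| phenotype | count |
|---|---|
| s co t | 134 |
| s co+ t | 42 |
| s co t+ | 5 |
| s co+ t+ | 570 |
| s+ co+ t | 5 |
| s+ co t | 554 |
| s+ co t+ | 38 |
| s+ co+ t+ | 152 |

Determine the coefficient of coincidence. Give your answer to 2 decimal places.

The two most frequent reciprocal classes, s co+ t+ and s+ co t, are the parental types, so the F1 was s co+ t+ / s+ co t.
The two rarest classes, s co t+ and s+ co+ t, are the double crossovers. Comparing them with the parentals, only the co allele has switched, so co is the middle locus and the order is s – co – t.
s–co: (286 + 10)/1500 = 0.1973; co–t: (80 + 10)/1500 = 0.0600.
Expected DCO frequency = 0.1973 × 0.0600 ≈ 0.01184; observed = 10/1500 ≈ 0.00667.
Coefficient of coincidence = 0.00667/0.01184 ≈ 0.56.

0.56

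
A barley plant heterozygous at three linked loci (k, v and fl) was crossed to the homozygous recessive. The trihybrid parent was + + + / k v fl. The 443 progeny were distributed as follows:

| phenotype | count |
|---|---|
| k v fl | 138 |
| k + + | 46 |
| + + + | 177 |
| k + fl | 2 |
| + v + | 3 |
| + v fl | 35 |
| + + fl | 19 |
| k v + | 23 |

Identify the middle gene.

The two rarest classes, + v + and k + fl, are the double crossovers. Comparing them with the parentals, only the v allele has switched, so v is the middle locus and the order is k – v – fl.

v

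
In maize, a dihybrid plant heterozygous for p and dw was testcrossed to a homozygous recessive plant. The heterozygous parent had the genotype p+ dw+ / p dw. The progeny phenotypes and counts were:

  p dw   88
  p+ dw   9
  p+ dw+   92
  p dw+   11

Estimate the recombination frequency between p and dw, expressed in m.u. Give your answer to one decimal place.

10.0 m.u.

The recombinant classes are p+ dw and p dw+: 9 + 11 = 20.
Recombination frequency = 20/200 = 0.1000 ≈ 10.0%, i.e. 10.0 m.u.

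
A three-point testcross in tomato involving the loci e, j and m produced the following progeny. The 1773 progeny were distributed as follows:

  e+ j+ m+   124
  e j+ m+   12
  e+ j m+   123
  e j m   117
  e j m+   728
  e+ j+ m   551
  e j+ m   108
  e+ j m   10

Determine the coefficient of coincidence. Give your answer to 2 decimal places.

0.59

The two most frequent reciprocal classes, e+ j+ m and e j m+, are the parental types, so the F1 was e+ j+ m / e j m+.
The two rarest classes, e+ j m and e j+ m+, are the double crossovers. Comparing them with the parentals, only the j allele has switched, so j is the middle locus and the order is e – j – m.
e–j: (231 + 22)/1773 = 0.1427; j–m: (241 + 22)/1773 = 0.1483.
Expected DCO frequency = 0.1427 × 0.1483 ≈ 0.02116; observed = 22/1773 ≈ 0.01241.
Coefficient of coincidence = 0.01241/0.02116 ≈ 0.59.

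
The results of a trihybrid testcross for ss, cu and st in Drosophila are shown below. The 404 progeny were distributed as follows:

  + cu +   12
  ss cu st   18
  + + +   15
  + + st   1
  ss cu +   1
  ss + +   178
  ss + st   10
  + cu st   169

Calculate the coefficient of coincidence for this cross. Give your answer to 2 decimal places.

0.96

The two most frequent reciprocal classes, ss + + and + cu st, are the parental types, so the F1 was ss + + / + cu st.
The two rarest classes, ss cu + and + + st, are the double crossovers. Comparing them with the parentals, only the cu allele has switched, so cu is the middle locus and the order is ss – cu – st.
ss–cu: (33 + 2)/404 = 0.0866; cu–st: (22 + 2)/404 = 0.0594.
Expected DCO frequency = 0.0866 × 0.0594 ≈ 0.00514; observed = 2/404 ≈ 0.00495.
Coefficient of coincidence = 0.00495/0.00514 ≈ 0.96.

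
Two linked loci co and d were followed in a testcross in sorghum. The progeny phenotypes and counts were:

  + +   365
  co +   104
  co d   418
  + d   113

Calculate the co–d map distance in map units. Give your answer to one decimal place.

21.7 map units

The two most frequent classes, + + (365) and co d (418), are the parental types, so the F1 was + + / co d.
The recombinant classes are + d and co +: 113 + 104 = 217.
Recombination frequency = 217/1000 = 0.2170 ≈ 21.7%, i.e. 21.7 map units.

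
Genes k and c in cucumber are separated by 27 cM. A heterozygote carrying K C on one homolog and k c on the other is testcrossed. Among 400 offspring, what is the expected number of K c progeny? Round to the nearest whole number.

A map distance of 27 cM corresponds to a recombination frequency of 0.270.
The F1 is K C / k c, so K c is a recombinant gamete class with expected frequency r/2 = 0.270/2 = 0.1350.
Expected number = 0.1350 × 400 = 54.00 ≈ 54.

54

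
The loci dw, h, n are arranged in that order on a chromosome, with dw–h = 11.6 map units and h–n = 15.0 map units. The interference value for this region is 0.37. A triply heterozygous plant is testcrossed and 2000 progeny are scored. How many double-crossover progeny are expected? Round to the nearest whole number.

22

Map distances give recombination frequencies of 0.116 and 0.150 for the two intervals.
With interference 0.37 (so coincidence = 0.63), expected double-crossover frequency = 0.116 × 0.150 × 0.63 = 0.01096.
Expected number = 0.01096 × 2000 = 21.92 ≈ 22.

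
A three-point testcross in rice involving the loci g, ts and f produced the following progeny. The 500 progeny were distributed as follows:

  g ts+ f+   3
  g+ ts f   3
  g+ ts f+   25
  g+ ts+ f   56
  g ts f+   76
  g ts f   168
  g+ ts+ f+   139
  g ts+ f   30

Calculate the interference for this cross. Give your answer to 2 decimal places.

The two most frequent reciprocal classes, g+ ts+ f+ and g ts f, are the parental types, so the F1 was g+ ts+ f+ / g ts f.
The two rarest classes, g ts+ f+ and g+ ts f, are the double crossovers. Comparing them with the parentals, only the g allele has switched, so g is the middle locus and the order is ts – g – f.
ts–g: (55 + 6)/500 = 0.1220; g–f: (132 + 6)/500 = 0.2760.
Expected DCO frequency = 0.1220 × 0.2760 ≈ 0.03367; observed = 6/500 ≈ 0.01200.
Coefficient of coincidence = 0.01200/0.03367 ≈ 0.36; interference = 1 − 0.36 = 0.64.

0.64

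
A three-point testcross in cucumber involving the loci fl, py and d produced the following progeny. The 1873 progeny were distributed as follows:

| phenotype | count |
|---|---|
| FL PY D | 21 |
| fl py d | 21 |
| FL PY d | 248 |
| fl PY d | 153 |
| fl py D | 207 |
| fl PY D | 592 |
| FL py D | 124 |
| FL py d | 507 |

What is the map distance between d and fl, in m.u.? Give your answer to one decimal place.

The two most frequent reciprocal classes, FL py d and fl PY D, are the parental types, so the F1 was FL py d / fl PY D.
The two rarest classes, fl py d and FL PY D, are the double crossovers. Comparing them with the parentals, only the fl allele has switched, so fl is the middle locus and the order is d – fl – py.
Crossovers in the d–fl interval produce the single-crossover classes FL py D and fl PY d (124 + 153 = 277) plus the double crossovers (42).
RF(d–fl) = (277 + 42) / 1873 = 319/1873 = 0.1703 → 17.0 m.u.

17.0 m.u.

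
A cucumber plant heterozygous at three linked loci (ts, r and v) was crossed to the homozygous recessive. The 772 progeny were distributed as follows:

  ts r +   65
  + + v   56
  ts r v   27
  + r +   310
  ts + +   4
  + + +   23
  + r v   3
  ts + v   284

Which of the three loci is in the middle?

The two most frequent reciprocal classes, + r + and ts + v, are the parental types, so the F1 was + r + / ts + v.
The two rarest classes, + r v and ts + +, are the double crossovers. Comparing them with the parentals, only the v allele has switched, so v is the middle locus and the order is ts – v – r.

v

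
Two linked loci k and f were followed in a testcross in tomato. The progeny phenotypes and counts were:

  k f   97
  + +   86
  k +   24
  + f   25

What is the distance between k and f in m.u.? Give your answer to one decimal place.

The two most frequent classes, + + (86) and k f (97), are the parental types, so the F1 was + + / k f.
The recombinant classes are + f and k +: 25 + 24 = 49.
Recombination frequency = 49/232 = 0.2112 ≈ 21.1%, i.e. 21.1 m.u.

21.1 m.u.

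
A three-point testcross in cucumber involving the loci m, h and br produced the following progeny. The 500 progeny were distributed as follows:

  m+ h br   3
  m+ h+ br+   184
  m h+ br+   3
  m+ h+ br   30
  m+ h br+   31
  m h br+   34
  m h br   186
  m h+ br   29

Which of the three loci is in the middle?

The two most frequent reciprocal classes, m+ h+ br+ and m h br, are the parental types, so the F1 was m+ h+ br+ / m h br.
The two rarest classes, m h+ br+ and m+ h br, are the double crossovers. Comparing them with the parentals, only the m allele has switched, so m is the middle locus and the order is h – m – br.

m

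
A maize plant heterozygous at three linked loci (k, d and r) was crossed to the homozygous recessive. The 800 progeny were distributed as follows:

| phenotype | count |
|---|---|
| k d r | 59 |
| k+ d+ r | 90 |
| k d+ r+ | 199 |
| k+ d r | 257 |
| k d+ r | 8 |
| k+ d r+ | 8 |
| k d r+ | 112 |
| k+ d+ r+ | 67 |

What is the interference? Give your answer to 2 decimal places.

The two most frequent reciprocal classes, k d+ r+ and k+ d r, are the parental types, so the F1 was k d+ r+ / k+ d r.
The two rarest classes, k d+ r and k+ d r+, are the double crossovers. Comparing them with the parentals, only the r allele has switched, so r is the middle locus and the order is d – r – k.
d–r: (202 + 16)/800 = 0.2725; r–k: (126 + 16)/800 = 0.1775.
Expected DCO frequency = 0.2725 × 0.1775 ≈ 0.04837; observed = 16/800 ≈ 0.02000.
Coefficient of coincidence = 0.02000/0.04837 ≈ 0.41; interference = 1 − 0.41 = 0.59.

0.59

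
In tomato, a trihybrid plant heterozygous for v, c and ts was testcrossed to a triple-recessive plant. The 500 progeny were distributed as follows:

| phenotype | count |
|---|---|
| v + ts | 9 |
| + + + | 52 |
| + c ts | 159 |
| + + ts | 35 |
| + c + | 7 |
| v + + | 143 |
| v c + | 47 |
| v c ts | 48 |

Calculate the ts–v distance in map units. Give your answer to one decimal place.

The two most frequent reciprocal classes, v + + and + c ts, are the parental types, so the F1 was v + + / + c ts.
The two rarest classes, v + ts and + c +, are the double crossovers. Comparing them with the parentals, only the ts allele has switched, so ts is the middle locus and the order is v – ts – c.
Crossovers in the v–ts interval produce the single-crossover classes + + + and v c ts (52 + 48 = 100) plus the double crossovers (16).
RF(v–ts) = (100 + 16) / 500 = 116/500 = 0.2320 → 23.2 map units.

23.2 map units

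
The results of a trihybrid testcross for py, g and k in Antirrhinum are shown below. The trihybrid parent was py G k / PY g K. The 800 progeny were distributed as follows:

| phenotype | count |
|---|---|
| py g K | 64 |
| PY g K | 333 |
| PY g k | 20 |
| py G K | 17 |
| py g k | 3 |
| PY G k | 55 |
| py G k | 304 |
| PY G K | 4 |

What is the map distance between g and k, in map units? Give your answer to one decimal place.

5.5 map units

The two rarest classes, py g k and PY G K, are the double crossovers. Comparing them with the parentals, only the g allele has switched, so g is the middle locus and the order is py – g – k.
Crossovers in the g–k interval produce the single-crossover classes py G K and PY g k (17 + 20 = 37) plus the double crossovers (7).
RF(g–k) = (37 + 7) / 800 = 44/800 = 0.0550 → 5.5 map units.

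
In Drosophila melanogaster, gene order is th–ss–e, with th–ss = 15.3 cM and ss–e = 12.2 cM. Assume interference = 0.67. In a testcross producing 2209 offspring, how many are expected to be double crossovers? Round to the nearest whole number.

14

Map distances give recombination frequencies of 0.153 and 0.122 for the two intervals.
With interference 0.67 (so coincidence = 0.33), expected double-crossover frequency = 0.153 × 0.122 × 0.33 = 0.00616.
Expected number = 0.00616 × 2209 = 13.61 ≈ 14.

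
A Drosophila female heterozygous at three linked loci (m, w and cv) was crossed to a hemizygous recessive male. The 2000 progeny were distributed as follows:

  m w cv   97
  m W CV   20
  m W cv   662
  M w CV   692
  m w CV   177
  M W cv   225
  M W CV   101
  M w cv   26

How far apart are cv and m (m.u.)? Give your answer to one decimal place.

The two most frequent reciprocal classes, m W cv and M w CV, are the parental types, so the F1 was m W cv / M w CV.
The two rarest classes, m W CV and M w cv, are the double crossovers. Comparing them with the parentals, only the cv allele has switched, so cv is the middle locus and the order is m – cv – w.
Crossovers in the m–cv interval produce the single-crossover classes M W cv and m w CV (225 + 177 = 402) plus the double crossovers (46).
RF(m–cv) = (402 + 46) / 2000 = 448/2000 = 0.2240 → 22.4 m.u.

22.4 m.u.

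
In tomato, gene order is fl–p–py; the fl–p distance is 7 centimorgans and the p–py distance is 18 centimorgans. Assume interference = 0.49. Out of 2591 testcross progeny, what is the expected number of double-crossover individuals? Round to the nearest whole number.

17

Map distances give recombination frequencies of 0.070 and 0.180 for the two intervals.
With interference 0.49 (so coincidence = 0.51), expected double-crossover frequency = 0.070 × 0.180 × 0.51 = 0.00643.
Expected number = 0.00643 × 2591 = 16.65 ≈ 17.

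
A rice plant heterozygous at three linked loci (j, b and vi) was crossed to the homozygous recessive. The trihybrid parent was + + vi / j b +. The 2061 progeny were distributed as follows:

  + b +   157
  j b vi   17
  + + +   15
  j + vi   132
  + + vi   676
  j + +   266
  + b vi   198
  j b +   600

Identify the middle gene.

vi

The two rarest classes, + + + and j b vi, are the double crossovers. Comparing them with the parentals, only the vi allele has switched, so vi is the middle locus and the order is b – vi – j.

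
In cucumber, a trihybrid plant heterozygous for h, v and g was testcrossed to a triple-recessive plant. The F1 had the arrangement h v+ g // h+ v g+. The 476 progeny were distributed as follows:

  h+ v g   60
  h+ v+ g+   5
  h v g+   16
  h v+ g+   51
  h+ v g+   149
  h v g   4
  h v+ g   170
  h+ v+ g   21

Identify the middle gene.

v

The two rarest classes, h v g and h+ v+ g+, are the double crossovers. Comparing them with the parentals, only the v allele has switched, so v is the middle locus and the order is h – v – g.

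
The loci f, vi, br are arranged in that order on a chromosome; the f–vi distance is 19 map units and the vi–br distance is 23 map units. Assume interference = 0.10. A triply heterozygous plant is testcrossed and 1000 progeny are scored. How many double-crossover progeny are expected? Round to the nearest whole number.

39

Map distances give recombination frequencies of 0.190 and 0.230 for the two intervals.
With interference 0.10 (so coincidence = 0.90), expected double-crossover frequency = 0.190 × 0.230 × 0.90 = 0.03933.
Expected number = 0.03933 × 1000 = 39.33 ≈ 39.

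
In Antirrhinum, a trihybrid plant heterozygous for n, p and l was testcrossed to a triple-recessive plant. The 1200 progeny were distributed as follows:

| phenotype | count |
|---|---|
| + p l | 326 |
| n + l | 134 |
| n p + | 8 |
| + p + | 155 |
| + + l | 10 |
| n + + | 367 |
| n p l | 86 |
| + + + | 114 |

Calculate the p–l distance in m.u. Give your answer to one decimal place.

25.6 m.u.

The two most frequent reciprocal classes, + p l and n + +, are the parental types, so the F1 was + p l / n + +.
The two rarest classes, + + l and n p +, are the double crossovers. Comparing them with the parentals, only the p allele has switched, so p is the middle locus and the order is n – p – l.
Crossovers in the p–l interval produce the single-crossover classes + p + and n + l (155 + 134 = 289) plus the double crossovers (18).
RF(p–l) = (289 + 18) / 1200 = 307/1200 = 0.2558 → 25.6 m.u.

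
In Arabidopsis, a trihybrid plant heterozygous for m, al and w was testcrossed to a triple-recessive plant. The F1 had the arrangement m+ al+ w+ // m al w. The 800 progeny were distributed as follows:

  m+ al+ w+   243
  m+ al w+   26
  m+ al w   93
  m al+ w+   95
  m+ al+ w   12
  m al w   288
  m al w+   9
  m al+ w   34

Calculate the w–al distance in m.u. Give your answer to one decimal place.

10.1 m.u.

The two rarest classes, m+ al+ w and m al w+, are the double crossovers. Comparing them with the parentals, only the w allele has switched, so w is the middle locus and the order is al – w – m.
Crossovers in the al–w interval produce the single-crossover classes m+ al w+ and m al+ w (26 + 34 = 60) plus the double crossovers (21).
RF(al–w) = (60 + 21) / 800 = 81/800 = 0.1013 → 10.1 m.u.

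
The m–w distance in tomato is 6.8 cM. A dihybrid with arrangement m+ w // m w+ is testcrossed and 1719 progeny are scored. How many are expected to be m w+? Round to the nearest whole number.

801

A map distance of 6.8 cM corresponds to a recombination frequency of 0.068.
The F1 is m+ w / m w+, so m w+ is a parental gamete class with expected frequency (1 − r)/2 = 0.932/2 = 0.4660.
Expected number = 0.4660 × 1719 = 801.05 ≈ 801.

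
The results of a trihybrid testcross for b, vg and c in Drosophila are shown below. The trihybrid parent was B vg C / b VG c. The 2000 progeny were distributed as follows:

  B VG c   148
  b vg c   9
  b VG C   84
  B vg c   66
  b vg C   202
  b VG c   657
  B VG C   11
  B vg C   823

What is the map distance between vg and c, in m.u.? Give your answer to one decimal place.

The two rarest classes, B VG C and b vg c, are the double crossovers. Comparing them with the parentals, only the vg allele has switched, so vg is the middle locus and the order is c – vg – b.
Crossovers in the c–vg interval produce the single-crossover classes B vg c and b VG C (66 + 84 = 150) plus the double crossovers (20).
RF(c–vg) = (150 + 20) / 2000 = 170/2000 = 0.0850 → 8.5 m.u.

8.5 m.u.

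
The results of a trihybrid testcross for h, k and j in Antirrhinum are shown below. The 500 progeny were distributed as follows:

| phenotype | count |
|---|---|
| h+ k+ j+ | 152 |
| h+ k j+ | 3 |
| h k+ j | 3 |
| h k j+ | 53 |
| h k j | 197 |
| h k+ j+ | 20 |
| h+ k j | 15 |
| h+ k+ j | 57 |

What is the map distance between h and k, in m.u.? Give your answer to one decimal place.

The two most frequent reciprocal classes, h k j and h+ k+ j+, are the parental types, so the F1 was h k j / h+ k+ j+.
The two rarest classes, h k+ j and h+ k j+, are the double crossovers. Comparing them with the parentals, only the k allele has switched, so k is the middle locus and the order is h – k – j.
Crossovers in the h–k interval produce the single-crossover classes h+ k j and h k+ j+ (15 + 20 = 35) plus the double crossovers (6).
RF(h–k) = (35 + 6) / 500 = 41/500 = 0.0820 → 8.2 m.u.

8.2 m.u.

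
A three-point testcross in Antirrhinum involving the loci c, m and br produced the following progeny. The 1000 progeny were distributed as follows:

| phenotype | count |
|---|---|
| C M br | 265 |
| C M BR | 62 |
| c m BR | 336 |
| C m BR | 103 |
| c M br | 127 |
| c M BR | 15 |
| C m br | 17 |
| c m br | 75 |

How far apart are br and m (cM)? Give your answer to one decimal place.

16.9 cM

The two most frequent reciprocal classes, c m BR and C M br, are the parental types, so the F1 was c m BR / C M br.
The two rarest classes, c M BR and C m br, are the double crossovers. Comparing them with the parentals, only the m allele has switched, so m is the middle locus and the order is c – m – br.
Crossovers in the m–br interval produce the single-crossover classes c m br and C M BR (75 + 62 = 137) plus the double crossovers (32).
RF(m–br) = (137 + 32) / 1000 = 169/1000 = 0.1690 → 16.9 cM.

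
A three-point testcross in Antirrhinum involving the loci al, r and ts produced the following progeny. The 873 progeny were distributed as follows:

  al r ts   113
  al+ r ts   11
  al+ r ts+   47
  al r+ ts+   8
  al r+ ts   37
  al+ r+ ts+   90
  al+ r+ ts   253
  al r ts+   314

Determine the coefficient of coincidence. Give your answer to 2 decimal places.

The two most frequent reciprocal classes, al r ts+ and al+ r+ ts, are the parental types, so the F1 was al r ts+ / al+ r+ ts.
The two rarest classes, al r+ ts+ and al+ r ts, are the double crossovers. Comparing them with the parentals, only the r allele has switched, so r is the middle locus and the order is al – r – ts.
al–r: (84 + 19)/873 = 0.1180; r–ts: (203 + 19)/873 = 0.2543.
Expected DCO frequency = 0.1180 × 0.2543 ≈ 0.03001; observed = 19/873 ≈ 0.02176.
Coefficient of coincidence = 0.02176/0.03001 ≈ 0.73.

0.73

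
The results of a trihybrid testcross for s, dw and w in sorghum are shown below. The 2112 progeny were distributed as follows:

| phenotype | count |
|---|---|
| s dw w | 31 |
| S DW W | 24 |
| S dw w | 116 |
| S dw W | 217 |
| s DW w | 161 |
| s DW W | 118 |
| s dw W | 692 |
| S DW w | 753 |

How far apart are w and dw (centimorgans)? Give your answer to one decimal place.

13.7 centimorgans

The two most frequent reciprocal classes, s dw W and S DW w, are the parental types, so the F1 was s dw W / S DW w.
The two rarest classes, s dw w and S DW W, are the double crossovers. Comparing them with the parentals, only the w allele has switched, so w is the middle locus and the order is s – w – dw.
Crossovers in the w–dw interval produce the single-crossover classes s DW W and S dw w (118 + 116 = 234) plus the double crossovers (55).
RF(w–dw) = (234 + 55) / 2112 = 289/2112 = 0.1368 → 13.7 centimorgans.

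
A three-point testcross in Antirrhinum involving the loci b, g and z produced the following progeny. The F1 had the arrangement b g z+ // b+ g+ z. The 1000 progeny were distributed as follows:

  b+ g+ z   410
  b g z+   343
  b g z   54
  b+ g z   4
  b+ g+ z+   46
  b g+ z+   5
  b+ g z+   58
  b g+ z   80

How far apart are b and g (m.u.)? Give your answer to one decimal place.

The two rarest classes, b g+ z+ and b+ g z, are the double crossovers. Comparing them with the parentals, only the g allele has switched, so g is the middle locus and the order is b – g – z.
Crossovers in the b–g interval produce the single-crossover classes b+ g z+ and b g+ z (58 + 80 = 138) plus the double crossovers (9).
RF(b–g) = (138 + 9) / 1000 = 147/1000 = 0.1470 → 14.7 m.u.

14.7 m.u.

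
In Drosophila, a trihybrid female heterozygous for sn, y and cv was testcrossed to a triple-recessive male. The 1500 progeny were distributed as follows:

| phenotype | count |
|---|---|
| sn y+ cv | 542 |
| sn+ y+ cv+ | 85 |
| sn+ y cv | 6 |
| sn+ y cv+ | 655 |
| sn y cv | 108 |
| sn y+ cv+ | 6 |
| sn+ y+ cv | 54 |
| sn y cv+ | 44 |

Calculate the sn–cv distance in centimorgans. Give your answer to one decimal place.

7.3 centimorgans

The two most frequent reciprocal classes, sn y+ cv and sn+ y cv+, are the parental types, so the F1 was sn y+ cv / sn+ y cv+.
The two rarest classes, sn y+ cv+ and sn+ y cv, are the double crossovers. Comparing them with the parentals, only the cv allele has switched, so cv is the middle locus and the order is sn – cv – y.
Crossovers in the sn–cv interval produce the single-crossover classes sn+ y+ cv and sn y cv+ (54 + 44 = 98) plus the double crossovers (12).
RF(sn–cv) = (98 + 12) / 1500 = 110/1500 = 0.0733 → 7.3 centimorgans.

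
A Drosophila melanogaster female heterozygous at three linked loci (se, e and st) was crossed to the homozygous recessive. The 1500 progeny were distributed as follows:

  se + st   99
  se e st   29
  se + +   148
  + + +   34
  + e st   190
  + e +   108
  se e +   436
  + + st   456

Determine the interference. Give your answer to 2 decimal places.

0.13

The two most frequent reciprocal classes, + + st and se e +, are the parental types, so the F1 was + + st / se e +.
The two rarest classes, + + + and se e st, are the double crossovers. Comparing them with the parentals, only the st allele has switched, so st is the middle locus and the order is e – st – se.
e–st: (338 + 63)/1500 = 0.2673; st–se: (207 + 63)/1500 = 0.1800.
Expected DCO frequency = 0.2673 × 0.1800 ≈ 0.04811; observed = 63/1500 ≈ 0.04200.
Coefficient of coincidence = 0.04200/0.04811 ≈ 0.87; interference = 1 − 0.87 = 0.13.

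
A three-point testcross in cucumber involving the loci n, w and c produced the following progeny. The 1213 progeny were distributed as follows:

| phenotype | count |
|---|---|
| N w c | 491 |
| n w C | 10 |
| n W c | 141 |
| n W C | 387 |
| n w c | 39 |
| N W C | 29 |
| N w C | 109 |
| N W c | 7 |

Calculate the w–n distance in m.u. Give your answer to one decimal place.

7.0 m.u.

The two most frequent reciprocal classes, N w c and n W C, are the parental types, so the F1 was N w c / n W C.
The two rarest classes, N W c and n w C, are the double crossovers. Comparing them with the parentals, only the w allele has switched, so w is the middle locus and the order is n – w – c.
Crossovers in the n–w interval produce the single-crossover classes n w c and N W C (39 + 29 = 68) plus the double crossovers (17).
RF(n–w) = (68 + 17) / 1213 = 85/1213 = 0.0701 → 7.0 m.u.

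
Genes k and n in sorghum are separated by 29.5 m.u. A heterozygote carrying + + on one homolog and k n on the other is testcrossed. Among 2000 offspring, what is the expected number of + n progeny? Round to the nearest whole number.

295

A map distance of 29.5 m.u. corresponds to a recombination frequency of 0.295.
The F1 is + + / k n, so + n is a recombinant gamete class with expected frequency r/2 = 0.295/2 = 0.1475.
Expected number = 0.1475 × 2000 = 295.00 ≈ 295.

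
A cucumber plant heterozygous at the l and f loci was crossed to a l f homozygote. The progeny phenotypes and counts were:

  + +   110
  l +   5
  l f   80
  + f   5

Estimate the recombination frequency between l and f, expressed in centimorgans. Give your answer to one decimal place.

The two most frequent classes, + + (110) and l f (80), are the parental types, so the F1 was + + / l f.
The recombinant classes are + f and l +: 5 + 5 = 10.
Recombination frequency = 10/200 = 0.0500 ≈ 5.0%, i.e. 5.0 centimorgans.

5.0 centimorgans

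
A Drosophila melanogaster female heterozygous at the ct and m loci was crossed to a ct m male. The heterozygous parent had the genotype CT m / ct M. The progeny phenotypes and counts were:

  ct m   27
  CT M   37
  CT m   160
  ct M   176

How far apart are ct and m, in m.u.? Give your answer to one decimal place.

The recombinant classes are CT M and ct m: 37 + 27 = 64.
Recombination frequency = 64/400 = 0.1600 ≈ 16.0%, i.e. 16.0 m.u.

16.0 m.u.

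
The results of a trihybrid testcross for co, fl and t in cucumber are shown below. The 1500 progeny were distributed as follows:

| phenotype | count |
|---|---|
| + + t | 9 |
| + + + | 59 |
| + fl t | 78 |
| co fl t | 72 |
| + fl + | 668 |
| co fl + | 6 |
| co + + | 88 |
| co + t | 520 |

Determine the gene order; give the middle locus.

co

The two most frequent reciprocal classes, co + t and + fl +, are the parental types, so the F1 was co + t / + fl +.
The two rarest classes, + + t and co fl +, are the double crossovers. Comparing them with the parentals, only the co allele has switched, so co is the middle locus and the order is t – co – fl.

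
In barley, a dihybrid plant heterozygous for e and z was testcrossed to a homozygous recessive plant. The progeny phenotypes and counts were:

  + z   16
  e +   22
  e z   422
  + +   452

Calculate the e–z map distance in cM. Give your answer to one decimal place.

4.2 cM

The two most frequent classes, + + (452) and e z (422), are the parental types, so the F1 was + + / e z.
The recombinant classes are + z and e +: 16 + 22 = 38.
Recombination frequency = 38/912 = 0.0417 ≈ 4.2%, i.e. 4.2 cM.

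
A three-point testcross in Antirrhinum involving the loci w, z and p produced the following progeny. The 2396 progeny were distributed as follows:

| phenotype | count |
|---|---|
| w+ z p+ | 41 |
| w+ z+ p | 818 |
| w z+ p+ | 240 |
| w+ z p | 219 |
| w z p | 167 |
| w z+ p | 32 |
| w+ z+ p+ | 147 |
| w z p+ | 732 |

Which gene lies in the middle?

The two most frequent reciprocal classes, w z p+ and w+ z+ p, are the parental types, so the F1 was w z p+ / w+ z+ p.
The two rarest classes, w+ z p+ and w z+ p, are the double crossovers. Comparing them with the parentals, only the w allele has switched, so w is the middle locus and the order is z – w – p.

w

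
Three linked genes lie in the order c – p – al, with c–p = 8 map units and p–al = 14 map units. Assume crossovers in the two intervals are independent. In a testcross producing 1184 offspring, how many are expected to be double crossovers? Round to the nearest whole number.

Map distances give recombination frequencies of 0.080 and 0.140 for the two intervals.
With no interference, expected double-crossover frequency = 0.080 × 0.140 = 0.01120.
Expected number = 0.01120 × 1184 = 13.26 ≈ 13.

13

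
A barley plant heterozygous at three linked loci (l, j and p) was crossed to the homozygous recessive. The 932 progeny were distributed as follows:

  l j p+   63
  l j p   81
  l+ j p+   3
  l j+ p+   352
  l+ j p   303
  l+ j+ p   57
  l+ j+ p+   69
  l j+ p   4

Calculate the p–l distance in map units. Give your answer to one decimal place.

16.8 map units

The two most frequent reciprocal classes, l j+ p+ and l+ j p, are the parental types, so the F1 was l j+ p+ / l+ j p.
The two rarest classes, l j+ p and l+ j p+, are the double crossovers. Comparing them with the parentals, only the p allele has switched, so p is the middle locus and the order is j – p – l.
Crossovers in the p–l interval produce the single-crossover classes l+ j+ p+ and l j p (69 + 81 = 150) plus the double crossovers (7).
RF(p–l) = (150 + 7) / 932 = 157/932 = 0.1685 → 16.8 map units.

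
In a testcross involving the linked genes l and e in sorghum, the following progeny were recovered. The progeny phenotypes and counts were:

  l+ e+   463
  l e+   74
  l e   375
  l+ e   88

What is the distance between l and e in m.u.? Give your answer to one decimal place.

The two most frequent classes, l+ e+ (463) and l e (375), are the parental types, so the F1 was l+ e+ / l e.
The recombinant classes are l+ e and l e+: 88 + 74 = 162.
Recombination frequency = 162/1000 = 0.1620 ≈ 16.2%, i.e. 16.2 m.u.

16.2 m.u.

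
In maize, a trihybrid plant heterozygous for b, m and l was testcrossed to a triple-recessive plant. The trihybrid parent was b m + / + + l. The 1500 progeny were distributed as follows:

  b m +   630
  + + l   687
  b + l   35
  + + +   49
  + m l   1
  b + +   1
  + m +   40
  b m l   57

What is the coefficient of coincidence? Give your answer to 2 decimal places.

0.36

The two rarest classes, b + + and + m l, are the double crossovers. Comparing them with the parentals, only the m allele has switched, so m is the middle locus and the order is l – m – b.
l–m: (106 + 2)/1500 = 0.0720; m–b: (75 + 2)/1500 = 0.0513.
Expected DCO frequency = 0.0720 × 0.0513 ≈ 0.00369; observed = 2/1500 ≈ 0.00133.
Coefficient of coincidence = 0.00133/0.00369 ≈ 0.36.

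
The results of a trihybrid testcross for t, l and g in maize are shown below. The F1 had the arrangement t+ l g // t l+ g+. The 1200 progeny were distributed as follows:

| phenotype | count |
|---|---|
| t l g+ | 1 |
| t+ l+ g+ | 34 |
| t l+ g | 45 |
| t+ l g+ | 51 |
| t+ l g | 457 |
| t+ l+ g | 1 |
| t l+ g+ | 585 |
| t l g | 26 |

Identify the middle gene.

The two rarest classes, t+ l+ g and t l g+, are the double crossovers. Comparing them with the parentals, only the l allele has switched, so l is the middle locus and the order is g – l – t.

l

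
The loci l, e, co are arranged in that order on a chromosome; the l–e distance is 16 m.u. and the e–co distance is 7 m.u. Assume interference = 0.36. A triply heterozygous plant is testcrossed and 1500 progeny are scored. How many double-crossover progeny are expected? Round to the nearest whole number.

Map distances give recombination frequencies of 0.160 and 0.070 for the two intervals.
With interference 0.36 (so coincidence = 0.64), expected double-crossover frequency = 0.160 × 0.070 × 0.64 = 0.00717.
Expected number = 0.00717 × 1500 = 10.75 ≈ 11.

11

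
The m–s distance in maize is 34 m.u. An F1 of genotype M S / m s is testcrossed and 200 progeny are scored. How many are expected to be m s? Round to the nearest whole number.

66

A map distance of 34 m.u. corresponds to a recombination frequency of 0.340.
The F1 is M S / m s, so m s is a parental gamete class with expected frequency (1 − r)/2 = 0.660/2 = 0.3300.
Expected number = 0.3300 × 200 = 66.00 ≈ 66.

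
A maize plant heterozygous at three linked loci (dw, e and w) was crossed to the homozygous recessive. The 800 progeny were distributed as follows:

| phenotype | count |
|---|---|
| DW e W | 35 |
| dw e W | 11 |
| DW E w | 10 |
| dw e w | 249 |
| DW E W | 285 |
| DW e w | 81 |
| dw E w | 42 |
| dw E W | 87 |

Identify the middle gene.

w

The two most frequent reciprocal classes, dw e w and DW E W, are the parental types, so the F1 was dw e w / DW E W.
The two rarest classes, dw e W and DW E w, are the double crossovers. Comparing them with the parentals, only the w allele has switched, so w is the middle locus and the order is dw – w – e.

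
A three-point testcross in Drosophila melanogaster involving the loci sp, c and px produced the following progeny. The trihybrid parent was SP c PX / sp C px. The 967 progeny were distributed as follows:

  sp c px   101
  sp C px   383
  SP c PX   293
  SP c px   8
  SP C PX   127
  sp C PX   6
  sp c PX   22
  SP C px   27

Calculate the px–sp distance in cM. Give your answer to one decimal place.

6.5 cM

The two rarest classes, SP c px and sp C PX, are the double crossovers. Comparing them with the parentals, only the px allele has switched, so px is the middle locus and the order is sp – px – c.
Crossovers in the sp–px interval produce the single-crossover classes sp c PX and SP C px (22 + 27 = 49) plus the double crossovers (14).
RF(sp–px) = (49 + 14) / 967 = 63/967 = 0.0651 → 6.5 cM.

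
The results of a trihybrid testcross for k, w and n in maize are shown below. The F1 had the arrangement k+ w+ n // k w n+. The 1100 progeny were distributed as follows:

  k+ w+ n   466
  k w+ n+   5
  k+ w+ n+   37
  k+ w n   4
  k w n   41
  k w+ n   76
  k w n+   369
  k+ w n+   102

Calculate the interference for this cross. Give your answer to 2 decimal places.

0.39

The two rarest classes, k+ w n and k w+ n+, are the double crossovers. Comparing them with the parentals, only the w allele has switched, so w is the middle locus and the order is k – w – n.
k–w: (178 + 9)/1100 = 0.1700; w–n: (78 + 9)/1100 = 0.0791.
Expected DCO frequency = 0.1700 × 0.0791 ≈ 0.01345; observed = 9/1100 ≈ 0.00818.
Coefficient of coincidence = 0.00818/0.01345 ≈ 0.61; interference = 1 − 0.61 = 0.39.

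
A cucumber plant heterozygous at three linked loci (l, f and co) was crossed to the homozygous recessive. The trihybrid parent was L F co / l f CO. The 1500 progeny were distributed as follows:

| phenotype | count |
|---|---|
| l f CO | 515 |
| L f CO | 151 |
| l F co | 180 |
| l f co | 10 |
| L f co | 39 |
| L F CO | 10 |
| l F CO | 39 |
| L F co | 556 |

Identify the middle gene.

The two rarest classes, L F CO and l f co, are the double crossovers. Comparing them with the parentals, only the co allele has switched, so co is the middle locus and the order is l – co – f.

co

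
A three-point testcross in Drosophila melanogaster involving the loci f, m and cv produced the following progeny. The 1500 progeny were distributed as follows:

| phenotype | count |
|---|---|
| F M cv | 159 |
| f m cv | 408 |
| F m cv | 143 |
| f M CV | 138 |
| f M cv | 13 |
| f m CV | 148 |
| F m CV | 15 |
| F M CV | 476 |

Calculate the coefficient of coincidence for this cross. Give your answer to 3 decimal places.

0.406

The two most frequent reciprocal classes, F M CV and f m cv, are the parental types, so the F1 was F M CV / f m cv.
The two rarest classes, F m CV and f M cv, are the double crossovers. Comparing them with the parentals, only the m allele has switched, so m is the middle locus and the order is f – m – cv.
f–m: (281 + 28)/1500 = 0.2060; m–cv: (307 + 28)/1500 = 0.2233.
Expected DCO frequency = 0.2060 × 0.2233 ≈ 0.04600; observed = 28/1500 ≈ 0.01867.
Coefficient of coincidence = 0.01867/0.04600 ≈ 0.406.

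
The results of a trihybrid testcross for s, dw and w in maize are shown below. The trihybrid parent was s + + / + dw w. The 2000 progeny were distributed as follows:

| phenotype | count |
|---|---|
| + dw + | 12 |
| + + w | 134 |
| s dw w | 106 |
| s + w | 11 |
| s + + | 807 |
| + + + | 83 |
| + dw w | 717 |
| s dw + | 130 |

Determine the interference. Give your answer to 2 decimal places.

The two rarest classes, s + w and + dw +, are the double crossovers. Comparing them with the parentals, only the w allele has switched, so w is the middle locus and the order is dw – w – s.
dw–w: (264 + 23)/2000 = 0.1435; w–s: (189 + 23)/2000 = 0.1060.
Expected DCO frequency = 0.1435 × 0.1060 ≈ 0.01521; observed = 23/2000 ≈ 0.01150.
Coefficient of coincidence = 0.01150/0.01521 ≈ 0.76; interference = 1 − 0.76 = 0.24.

0.24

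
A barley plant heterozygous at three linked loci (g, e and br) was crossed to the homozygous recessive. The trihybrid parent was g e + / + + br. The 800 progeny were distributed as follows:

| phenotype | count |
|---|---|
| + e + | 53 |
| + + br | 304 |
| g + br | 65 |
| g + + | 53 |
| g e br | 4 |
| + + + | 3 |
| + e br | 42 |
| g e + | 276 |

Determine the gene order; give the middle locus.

The two rarest classes, g e br and + + +, are the double crossovers. Comparing them with the parentals, only the br allele has switched, so br is the middle locus and the order is e – br – g.

br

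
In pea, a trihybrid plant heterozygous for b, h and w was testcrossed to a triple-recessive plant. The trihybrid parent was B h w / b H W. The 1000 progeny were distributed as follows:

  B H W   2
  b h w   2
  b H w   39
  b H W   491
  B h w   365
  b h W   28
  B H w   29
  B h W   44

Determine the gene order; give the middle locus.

b

The two rarest classes, b h w and B H W, are the double crossovers. Comparing them with the parentals, only the b allele has switched, so b is the middle locus and the order is h – b – w.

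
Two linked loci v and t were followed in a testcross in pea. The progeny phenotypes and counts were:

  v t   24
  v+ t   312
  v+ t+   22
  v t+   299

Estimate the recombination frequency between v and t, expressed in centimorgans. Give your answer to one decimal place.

The two most frequent classes, v+ t (312) and v t+ (299), are the parental types, so the F1 was v+ t / v t+.
The recombinant classes are v+ t+ and v t: 22 + 24 = 46.
Recombination frequency = 46/657 = 0.0700 ≈ 7.0%, i.e. 7.0 centimorgans.

7.0 centimorgans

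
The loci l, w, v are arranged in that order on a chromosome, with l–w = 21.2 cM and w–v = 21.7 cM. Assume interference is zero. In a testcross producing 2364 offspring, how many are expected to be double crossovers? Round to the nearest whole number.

109

Map distances give recombination frequencies of 0.212 and 0.217 for the two intervals.
With no interference, expected double-crossover frequency = 0.212 × 0.217 = 0.04600.
Expected number = 0.04600 × 2364 = 108.75 ≈ 109.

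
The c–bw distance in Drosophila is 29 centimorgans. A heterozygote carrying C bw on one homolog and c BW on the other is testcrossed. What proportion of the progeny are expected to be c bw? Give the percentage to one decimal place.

A map distance of 29 centimorgans corresponds to a recombination frequency of 0.290.
The F1 is C bw / c BW, so c bw is a recombinant gamete class with expected frequency r/2 = 0.290/2 = 0.1450.
That is 0.1450 = 14.5% of the progeny.

14.5%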